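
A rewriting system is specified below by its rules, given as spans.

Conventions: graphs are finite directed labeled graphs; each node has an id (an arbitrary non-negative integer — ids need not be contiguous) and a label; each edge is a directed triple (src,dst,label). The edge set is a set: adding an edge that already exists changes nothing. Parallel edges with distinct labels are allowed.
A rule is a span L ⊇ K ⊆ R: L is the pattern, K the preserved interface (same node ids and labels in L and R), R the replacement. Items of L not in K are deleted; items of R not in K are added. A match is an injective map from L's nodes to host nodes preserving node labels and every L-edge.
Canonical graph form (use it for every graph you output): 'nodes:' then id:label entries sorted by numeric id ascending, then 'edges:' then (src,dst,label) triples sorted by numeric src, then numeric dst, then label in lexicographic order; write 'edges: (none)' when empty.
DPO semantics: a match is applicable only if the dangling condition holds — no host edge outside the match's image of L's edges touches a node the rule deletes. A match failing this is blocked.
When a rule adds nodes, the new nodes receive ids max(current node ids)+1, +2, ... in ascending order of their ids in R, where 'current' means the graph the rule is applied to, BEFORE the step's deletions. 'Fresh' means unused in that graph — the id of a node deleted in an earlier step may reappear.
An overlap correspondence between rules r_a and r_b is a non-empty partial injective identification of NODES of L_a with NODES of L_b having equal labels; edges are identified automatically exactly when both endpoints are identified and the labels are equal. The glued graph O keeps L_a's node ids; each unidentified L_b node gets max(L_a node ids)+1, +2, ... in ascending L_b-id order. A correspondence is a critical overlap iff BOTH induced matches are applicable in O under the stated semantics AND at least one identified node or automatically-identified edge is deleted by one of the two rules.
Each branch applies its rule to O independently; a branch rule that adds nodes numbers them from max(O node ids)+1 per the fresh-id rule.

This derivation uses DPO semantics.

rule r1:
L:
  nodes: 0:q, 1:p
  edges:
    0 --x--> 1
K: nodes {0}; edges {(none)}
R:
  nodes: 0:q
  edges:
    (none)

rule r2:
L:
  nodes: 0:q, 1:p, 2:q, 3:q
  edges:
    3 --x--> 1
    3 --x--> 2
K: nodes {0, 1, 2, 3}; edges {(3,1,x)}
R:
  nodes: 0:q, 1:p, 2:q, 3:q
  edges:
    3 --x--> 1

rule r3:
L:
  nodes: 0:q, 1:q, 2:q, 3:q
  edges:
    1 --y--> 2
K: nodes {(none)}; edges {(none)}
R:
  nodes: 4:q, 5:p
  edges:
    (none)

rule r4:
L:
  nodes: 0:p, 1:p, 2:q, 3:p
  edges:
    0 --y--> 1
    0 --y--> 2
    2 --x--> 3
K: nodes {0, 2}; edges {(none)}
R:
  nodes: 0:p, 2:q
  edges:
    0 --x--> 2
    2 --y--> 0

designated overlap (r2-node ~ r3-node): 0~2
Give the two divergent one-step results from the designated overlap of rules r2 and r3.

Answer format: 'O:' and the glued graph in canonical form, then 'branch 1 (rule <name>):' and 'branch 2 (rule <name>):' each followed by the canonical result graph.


O:
nodes: 0:q, 1:p, 2:q, 3:q, 4:q, 5:q, 6:q
edges: (3,1,x); (3,2,x); (5,0,y)
branch 1 (rule r2):
nodes: 0:q, 1:p, 2:q, 3:q, 4:q, 5:q, 6:q
edges: (3,1,x); (5,0,y)
branch 2 (rule r3):
nodes: 1:p, 2:q, 3:q, 7:q, 8:p
edges: (3,1,x); (3,2,x)


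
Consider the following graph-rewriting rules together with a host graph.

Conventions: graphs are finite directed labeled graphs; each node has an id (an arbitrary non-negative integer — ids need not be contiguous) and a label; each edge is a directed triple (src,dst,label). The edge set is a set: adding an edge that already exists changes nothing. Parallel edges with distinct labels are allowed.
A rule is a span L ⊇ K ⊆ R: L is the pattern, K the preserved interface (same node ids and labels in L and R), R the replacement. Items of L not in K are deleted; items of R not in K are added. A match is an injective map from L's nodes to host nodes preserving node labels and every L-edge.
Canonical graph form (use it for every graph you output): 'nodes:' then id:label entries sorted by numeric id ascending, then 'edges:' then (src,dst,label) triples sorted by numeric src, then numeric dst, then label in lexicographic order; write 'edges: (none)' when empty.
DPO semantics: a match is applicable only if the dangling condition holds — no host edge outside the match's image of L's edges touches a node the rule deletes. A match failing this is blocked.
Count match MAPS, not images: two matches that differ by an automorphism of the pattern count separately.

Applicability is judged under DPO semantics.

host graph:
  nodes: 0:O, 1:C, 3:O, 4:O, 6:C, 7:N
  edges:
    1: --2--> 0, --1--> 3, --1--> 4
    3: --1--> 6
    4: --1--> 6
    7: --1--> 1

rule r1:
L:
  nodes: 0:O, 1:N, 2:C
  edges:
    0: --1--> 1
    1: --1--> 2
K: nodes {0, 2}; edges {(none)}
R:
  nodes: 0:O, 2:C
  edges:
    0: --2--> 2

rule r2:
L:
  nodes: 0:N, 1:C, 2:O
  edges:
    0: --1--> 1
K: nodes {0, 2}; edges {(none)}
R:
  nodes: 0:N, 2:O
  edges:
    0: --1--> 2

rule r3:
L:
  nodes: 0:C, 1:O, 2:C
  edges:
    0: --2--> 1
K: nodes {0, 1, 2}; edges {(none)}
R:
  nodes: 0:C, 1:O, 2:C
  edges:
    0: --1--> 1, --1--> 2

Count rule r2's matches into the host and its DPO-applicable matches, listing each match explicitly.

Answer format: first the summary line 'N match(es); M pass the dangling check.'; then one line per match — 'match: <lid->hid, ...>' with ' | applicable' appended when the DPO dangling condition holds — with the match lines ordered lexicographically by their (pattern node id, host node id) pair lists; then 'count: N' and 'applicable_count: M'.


3 match(es); 0 pass the dangling check.
match: 0->7, 1->1, 2->0
match: 0->7, 1->1, 2->3
match: 0->7, 1->1, 2->4
count: 3
applicable_count: 0


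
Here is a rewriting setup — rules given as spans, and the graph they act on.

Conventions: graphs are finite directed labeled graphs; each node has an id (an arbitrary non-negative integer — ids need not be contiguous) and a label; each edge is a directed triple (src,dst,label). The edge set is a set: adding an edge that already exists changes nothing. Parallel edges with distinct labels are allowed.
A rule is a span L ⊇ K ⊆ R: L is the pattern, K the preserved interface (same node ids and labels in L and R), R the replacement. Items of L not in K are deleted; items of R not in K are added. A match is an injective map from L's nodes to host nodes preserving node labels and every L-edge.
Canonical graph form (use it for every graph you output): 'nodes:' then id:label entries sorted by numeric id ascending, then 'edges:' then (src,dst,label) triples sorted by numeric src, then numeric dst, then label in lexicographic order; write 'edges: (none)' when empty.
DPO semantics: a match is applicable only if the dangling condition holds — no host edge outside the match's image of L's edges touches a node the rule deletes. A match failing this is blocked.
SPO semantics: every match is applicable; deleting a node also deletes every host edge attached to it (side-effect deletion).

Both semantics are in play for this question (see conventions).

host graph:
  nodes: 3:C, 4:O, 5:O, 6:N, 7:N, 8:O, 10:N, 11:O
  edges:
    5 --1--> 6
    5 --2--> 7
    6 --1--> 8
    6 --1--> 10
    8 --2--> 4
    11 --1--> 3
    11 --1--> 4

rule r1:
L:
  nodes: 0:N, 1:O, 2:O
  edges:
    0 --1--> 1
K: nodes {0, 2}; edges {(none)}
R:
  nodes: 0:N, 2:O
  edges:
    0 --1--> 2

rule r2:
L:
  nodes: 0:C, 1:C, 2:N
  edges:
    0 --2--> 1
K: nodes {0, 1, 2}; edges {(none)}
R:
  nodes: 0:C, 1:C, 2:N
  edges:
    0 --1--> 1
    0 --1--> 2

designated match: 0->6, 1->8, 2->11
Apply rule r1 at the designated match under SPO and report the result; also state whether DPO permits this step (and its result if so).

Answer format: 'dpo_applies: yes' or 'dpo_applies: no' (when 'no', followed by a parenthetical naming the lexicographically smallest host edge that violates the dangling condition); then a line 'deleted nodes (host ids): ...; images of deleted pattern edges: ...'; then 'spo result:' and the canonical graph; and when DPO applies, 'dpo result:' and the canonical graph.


dpo_applies: no
(the rule deletes node 8, which keeps host edge (8,4,2) outside the match image — the dangling condition fails, DPO blocks; SPO proceeds and side-deletes such edges)
deleted nodes (host ids): 8; images of deleted pattern edges: (6,8,1)
spo result:
nodes: 3:C, 4:O, 5:O, 6:N, 7:N, 10:N, 11:O
edges: (5,6,1); (5,7,2); (6,10,1); (6,11,1); (11,3,1); (11,4,1)


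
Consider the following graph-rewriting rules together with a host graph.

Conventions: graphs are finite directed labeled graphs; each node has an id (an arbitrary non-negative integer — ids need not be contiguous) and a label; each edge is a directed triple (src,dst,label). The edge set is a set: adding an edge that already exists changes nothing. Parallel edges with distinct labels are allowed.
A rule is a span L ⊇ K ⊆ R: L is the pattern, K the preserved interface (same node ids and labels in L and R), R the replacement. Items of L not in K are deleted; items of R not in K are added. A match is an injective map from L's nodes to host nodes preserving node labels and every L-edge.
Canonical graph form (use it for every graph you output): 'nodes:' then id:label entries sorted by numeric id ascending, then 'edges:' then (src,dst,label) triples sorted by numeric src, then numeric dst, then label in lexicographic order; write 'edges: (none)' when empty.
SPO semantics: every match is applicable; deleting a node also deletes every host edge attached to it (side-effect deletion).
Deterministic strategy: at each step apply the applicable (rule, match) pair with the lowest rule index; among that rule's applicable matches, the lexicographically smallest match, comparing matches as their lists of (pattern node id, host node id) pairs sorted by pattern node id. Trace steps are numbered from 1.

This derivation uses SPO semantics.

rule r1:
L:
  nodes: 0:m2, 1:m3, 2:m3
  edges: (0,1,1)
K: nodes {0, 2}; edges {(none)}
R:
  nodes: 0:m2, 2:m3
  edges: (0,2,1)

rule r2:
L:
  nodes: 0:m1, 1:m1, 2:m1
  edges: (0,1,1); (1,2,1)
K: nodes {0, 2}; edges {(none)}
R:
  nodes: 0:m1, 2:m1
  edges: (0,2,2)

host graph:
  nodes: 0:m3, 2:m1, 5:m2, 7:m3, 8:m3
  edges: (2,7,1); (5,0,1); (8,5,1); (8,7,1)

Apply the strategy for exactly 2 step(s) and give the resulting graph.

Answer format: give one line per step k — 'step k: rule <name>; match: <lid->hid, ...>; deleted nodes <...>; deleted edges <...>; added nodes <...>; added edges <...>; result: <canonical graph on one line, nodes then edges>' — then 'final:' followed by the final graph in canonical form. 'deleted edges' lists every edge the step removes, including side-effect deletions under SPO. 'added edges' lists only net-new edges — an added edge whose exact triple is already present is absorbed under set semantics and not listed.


step 1: rule r1; match: 0->5, 1->0, 2->7; deleted nodes 0; deleted edges (5,0,1); added nodes (none); added edges (5,7,1); result: nodes: 2:m1, 5:m2, 7:m3, 8:m3 edges: (2,7,1); (5,7,1); (8,5,1); (8,7,1)
step 2: rule r1; match: 0->5, 1->7, 2->8; deleted nodes 7; deleted edges (2,7,1); (5,7,1); (8,7,1); added nodes (none); added edges (5,8,1); result: nodes: 2:m1, 5:m2, 8:m3 edges: (5,8,1); (8,5,1)
final:
nodes: 2:m1, 5:m2, 8:m3
edges: (5,8,1); (8,5,1)


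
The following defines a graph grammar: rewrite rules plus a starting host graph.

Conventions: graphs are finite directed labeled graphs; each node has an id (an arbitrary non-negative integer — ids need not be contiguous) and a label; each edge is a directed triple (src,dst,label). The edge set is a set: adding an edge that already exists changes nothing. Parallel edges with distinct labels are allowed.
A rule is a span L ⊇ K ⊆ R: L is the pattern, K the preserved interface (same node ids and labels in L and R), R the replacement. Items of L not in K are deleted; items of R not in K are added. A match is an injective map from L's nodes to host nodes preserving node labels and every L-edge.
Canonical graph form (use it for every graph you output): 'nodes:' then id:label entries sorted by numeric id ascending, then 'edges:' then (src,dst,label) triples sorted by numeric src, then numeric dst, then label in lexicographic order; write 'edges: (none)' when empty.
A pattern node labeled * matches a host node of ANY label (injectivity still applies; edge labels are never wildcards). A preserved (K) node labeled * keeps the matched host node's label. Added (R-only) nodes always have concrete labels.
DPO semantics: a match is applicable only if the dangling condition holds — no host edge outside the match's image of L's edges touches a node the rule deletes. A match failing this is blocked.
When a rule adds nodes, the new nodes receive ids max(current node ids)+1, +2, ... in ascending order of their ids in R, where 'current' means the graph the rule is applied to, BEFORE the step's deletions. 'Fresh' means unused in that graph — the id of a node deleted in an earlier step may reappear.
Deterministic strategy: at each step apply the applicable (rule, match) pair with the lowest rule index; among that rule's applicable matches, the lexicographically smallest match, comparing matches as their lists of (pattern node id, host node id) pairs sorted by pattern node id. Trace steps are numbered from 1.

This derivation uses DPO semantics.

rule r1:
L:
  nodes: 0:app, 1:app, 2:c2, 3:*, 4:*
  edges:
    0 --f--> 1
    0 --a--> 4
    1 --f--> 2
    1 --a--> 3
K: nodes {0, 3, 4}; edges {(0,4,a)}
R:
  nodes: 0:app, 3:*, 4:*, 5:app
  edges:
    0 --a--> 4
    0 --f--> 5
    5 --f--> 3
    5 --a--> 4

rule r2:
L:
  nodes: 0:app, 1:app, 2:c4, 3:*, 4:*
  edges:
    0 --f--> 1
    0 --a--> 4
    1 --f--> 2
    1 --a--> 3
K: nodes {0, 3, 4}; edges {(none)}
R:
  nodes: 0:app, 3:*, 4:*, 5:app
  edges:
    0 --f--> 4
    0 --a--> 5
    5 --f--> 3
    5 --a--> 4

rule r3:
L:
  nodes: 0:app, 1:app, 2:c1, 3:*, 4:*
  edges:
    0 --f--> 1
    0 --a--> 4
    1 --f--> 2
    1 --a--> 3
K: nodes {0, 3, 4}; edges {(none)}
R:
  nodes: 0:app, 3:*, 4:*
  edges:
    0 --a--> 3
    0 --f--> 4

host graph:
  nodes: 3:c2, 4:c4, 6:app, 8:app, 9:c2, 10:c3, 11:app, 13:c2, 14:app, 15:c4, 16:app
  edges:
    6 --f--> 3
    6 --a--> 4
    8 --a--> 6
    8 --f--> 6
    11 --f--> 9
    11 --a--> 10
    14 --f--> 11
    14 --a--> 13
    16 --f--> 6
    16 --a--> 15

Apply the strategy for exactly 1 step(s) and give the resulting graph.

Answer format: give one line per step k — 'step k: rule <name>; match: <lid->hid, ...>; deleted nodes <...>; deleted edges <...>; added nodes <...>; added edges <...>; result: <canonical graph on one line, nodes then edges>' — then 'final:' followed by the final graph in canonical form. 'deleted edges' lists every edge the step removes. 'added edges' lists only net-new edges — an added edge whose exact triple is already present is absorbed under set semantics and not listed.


step 1: rule r1; match: 0->14, 1->11, 2->9, 3->10, 4->13; deleted nodes 9, 11; deleted edges (11,9,f); (11,10,a); (14,11,f); added nodes 17; added edges (14,17,f); (17,10,f); (17,13,a); result: nodes: 3:c2, 4:c4, 6:app, 8:app, 10:c3, 13:c2, 14:app, 15:c4, 16:app, 17:app edges: (6,3,f); (6,4,a); (8,6,a); (8,6,f); (14,13,a); (14,17,f); (16,6,f); (16,15,a); (17,10,f); (17,13,a)
final:
nodes: 3:c2, 4:c4, 6:app, 8:app, 10:c3, 13:c2, 14:app, 15:c4, 16:app, 17:app
edges: (6,3,f); (6,4,a); (8,6,a); (8,6,f); (14,13,a); (14,17,f); (16,6,f); (16,15,a); (17,10,f); (17,13,a)


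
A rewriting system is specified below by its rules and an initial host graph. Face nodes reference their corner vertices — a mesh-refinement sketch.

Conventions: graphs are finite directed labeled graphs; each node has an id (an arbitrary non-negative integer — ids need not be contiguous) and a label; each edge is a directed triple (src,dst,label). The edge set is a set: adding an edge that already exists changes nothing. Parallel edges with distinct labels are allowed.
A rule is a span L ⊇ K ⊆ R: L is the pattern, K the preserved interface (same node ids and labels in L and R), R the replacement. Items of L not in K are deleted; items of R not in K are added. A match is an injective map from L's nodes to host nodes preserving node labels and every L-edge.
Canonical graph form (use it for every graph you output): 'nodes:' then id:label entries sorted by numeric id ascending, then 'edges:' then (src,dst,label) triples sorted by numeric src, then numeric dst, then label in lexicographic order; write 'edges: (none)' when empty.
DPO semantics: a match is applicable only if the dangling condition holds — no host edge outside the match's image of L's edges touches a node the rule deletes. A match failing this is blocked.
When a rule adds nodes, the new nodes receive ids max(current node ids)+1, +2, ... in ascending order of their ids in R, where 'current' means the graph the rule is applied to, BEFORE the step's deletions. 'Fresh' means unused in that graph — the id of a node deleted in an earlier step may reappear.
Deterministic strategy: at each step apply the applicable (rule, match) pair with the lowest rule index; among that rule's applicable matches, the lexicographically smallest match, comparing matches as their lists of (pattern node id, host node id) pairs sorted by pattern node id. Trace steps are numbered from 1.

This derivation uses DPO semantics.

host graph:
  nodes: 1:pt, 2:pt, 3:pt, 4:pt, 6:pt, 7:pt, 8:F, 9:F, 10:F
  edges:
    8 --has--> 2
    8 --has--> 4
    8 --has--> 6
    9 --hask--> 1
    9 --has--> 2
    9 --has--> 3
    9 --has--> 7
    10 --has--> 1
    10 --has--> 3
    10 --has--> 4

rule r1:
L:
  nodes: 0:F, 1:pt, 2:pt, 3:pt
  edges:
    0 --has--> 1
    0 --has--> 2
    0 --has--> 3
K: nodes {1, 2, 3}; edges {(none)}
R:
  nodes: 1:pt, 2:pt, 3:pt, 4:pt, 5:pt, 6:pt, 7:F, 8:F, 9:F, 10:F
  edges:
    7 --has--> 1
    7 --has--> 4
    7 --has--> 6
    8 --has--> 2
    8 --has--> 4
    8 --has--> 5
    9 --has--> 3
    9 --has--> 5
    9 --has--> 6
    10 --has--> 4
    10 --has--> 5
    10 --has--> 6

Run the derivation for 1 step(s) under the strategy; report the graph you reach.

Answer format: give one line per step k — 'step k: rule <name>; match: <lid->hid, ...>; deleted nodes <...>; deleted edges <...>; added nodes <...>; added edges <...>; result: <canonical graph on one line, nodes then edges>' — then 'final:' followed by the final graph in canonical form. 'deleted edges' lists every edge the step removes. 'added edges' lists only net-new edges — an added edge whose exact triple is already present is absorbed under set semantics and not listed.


step 1: rule r1; match: 0->8, 1->2, 2->4, 3->6; deleted nodes 8; deleted edges (8,2,has); (8,4,has); (8,6,has); added nodes 11, 12, 13, 14, 15, 16, 17; added edges (14,2,has); (14,11,has); (14,13,has); (15,4,has); (15,11,has); (15,12,has); (16,6,has); (16,12,has); (16,13,has); (17,11,has); (17,12,has); (17,13,has); result: nodes: 1:pt, 2:pt, 3:pt, 4:pt, 6:pt, 7:pt, 9:F, 10:F, 11:pt, 12:pt, 13:pt, 14:F, 15:F, 16:F, 17:F edges: (9,1,hask); (9,2,has); (9,3,has); (9,7,has); (10,1,has); (10,3,has); (10,4,has); (14,2,has); (14,11,has); (14,13,has); (15,4,has); (15,11,has); (15,12,has); (16,6,has); (16,12,has); (16,13,has); (17,11,has); (17,12,has); (17,13,has)
final:
nodes: 1:pt, 2:pt, 3:pt, 4:pt, 6:pt, 7:pt, 9:F, 10:F, 11:pt, 12:pt, 13:pt, 14:F, 15:F, 16:F, 17:F
edges: (9,1,hask); (9,2,has); (9,3,has); (9,7,has); (10,1,has); (10,3,has); (10,4,has); (14,2,has); (14,11,has); (14,13,has); (15,4,has); (15,11,has); (15,12,has); (16,6,has); (16,12,has); (16,13,has); (17,11,has); (17,12,has); (17,13,has)


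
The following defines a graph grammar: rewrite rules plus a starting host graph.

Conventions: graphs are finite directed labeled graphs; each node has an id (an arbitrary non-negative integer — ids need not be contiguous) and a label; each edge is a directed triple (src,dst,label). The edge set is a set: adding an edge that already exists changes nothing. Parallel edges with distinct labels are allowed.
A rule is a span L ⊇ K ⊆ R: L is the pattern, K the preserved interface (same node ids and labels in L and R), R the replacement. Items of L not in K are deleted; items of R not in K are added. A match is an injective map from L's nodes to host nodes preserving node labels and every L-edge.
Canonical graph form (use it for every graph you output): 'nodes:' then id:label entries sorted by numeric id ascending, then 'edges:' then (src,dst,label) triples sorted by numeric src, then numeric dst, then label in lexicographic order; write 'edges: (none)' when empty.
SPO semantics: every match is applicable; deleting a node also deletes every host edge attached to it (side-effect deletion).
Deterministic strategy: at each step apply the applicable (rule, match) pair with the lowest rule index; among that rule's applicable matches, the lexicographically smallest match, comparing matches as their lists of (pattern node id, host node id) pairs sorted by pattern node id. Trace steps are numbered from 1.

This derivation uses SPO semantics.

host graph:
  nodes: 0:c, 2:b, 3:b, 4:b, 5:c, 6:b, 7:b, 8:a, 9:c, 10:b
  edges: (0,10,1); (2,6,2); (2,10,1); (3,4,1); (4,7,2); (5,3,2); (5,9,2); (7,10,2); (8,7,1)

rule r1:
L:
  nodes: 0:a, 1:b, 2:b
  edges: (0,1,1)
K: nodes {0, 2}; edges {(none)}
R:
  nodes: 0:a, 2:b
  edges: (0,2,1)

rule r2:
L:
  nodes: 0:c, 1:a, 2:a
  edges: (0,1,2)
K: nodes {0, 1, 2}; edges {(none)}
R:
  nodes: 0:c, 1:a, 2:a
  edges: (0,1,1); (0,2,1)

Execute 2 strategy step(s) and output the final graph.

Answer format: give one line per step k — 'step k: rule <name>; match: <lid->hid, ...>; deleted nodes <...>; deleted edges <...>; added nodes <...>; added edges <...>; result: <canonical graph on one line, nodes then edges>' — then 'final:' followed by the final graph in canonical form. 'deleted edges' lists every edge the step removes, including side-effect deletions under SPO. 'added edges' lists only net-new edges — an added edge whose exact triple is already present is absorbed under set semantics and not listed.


step 1: rule r1; match: 0->8, 1->7, 2->2; deleted nodes 7; deleted edges (4,7,2); (7,10,2); (8,7,1); added nodes (none); added edges (8,2,1); result: nodes: 0:c, 2:b, 3:b, 4:b, 5:c, 6:b, 8:a, 9:c, 10:b edges: (0,10,1); (2,6,2); (2,10,1); (3,4,1); (5,3,2); (5,9,2); (8,2,1)
step 2: rule r1; match: 0->8, 1->2, 2->3; deleted nodes 2; deleted edges (2,6,2); (2,10,1); (8,2,1); added nodes (none); added edges (8,3,1); result: nodes: 0:c, 3:b, 4:b, 5:c, 6:b, 8:a, 9:c, 10:b edges: (0,10,1); (3,4,1); (5,3,2); (5,9,2); (8,3,1)
final:
nodes: 0:c, 3:b, 4:b, 5:c, 6:b, 8:a, 9:c, 10:b
edges: (0,10,1); (3,4,1); (5,3,2); (5,9,2); (8,3,1)


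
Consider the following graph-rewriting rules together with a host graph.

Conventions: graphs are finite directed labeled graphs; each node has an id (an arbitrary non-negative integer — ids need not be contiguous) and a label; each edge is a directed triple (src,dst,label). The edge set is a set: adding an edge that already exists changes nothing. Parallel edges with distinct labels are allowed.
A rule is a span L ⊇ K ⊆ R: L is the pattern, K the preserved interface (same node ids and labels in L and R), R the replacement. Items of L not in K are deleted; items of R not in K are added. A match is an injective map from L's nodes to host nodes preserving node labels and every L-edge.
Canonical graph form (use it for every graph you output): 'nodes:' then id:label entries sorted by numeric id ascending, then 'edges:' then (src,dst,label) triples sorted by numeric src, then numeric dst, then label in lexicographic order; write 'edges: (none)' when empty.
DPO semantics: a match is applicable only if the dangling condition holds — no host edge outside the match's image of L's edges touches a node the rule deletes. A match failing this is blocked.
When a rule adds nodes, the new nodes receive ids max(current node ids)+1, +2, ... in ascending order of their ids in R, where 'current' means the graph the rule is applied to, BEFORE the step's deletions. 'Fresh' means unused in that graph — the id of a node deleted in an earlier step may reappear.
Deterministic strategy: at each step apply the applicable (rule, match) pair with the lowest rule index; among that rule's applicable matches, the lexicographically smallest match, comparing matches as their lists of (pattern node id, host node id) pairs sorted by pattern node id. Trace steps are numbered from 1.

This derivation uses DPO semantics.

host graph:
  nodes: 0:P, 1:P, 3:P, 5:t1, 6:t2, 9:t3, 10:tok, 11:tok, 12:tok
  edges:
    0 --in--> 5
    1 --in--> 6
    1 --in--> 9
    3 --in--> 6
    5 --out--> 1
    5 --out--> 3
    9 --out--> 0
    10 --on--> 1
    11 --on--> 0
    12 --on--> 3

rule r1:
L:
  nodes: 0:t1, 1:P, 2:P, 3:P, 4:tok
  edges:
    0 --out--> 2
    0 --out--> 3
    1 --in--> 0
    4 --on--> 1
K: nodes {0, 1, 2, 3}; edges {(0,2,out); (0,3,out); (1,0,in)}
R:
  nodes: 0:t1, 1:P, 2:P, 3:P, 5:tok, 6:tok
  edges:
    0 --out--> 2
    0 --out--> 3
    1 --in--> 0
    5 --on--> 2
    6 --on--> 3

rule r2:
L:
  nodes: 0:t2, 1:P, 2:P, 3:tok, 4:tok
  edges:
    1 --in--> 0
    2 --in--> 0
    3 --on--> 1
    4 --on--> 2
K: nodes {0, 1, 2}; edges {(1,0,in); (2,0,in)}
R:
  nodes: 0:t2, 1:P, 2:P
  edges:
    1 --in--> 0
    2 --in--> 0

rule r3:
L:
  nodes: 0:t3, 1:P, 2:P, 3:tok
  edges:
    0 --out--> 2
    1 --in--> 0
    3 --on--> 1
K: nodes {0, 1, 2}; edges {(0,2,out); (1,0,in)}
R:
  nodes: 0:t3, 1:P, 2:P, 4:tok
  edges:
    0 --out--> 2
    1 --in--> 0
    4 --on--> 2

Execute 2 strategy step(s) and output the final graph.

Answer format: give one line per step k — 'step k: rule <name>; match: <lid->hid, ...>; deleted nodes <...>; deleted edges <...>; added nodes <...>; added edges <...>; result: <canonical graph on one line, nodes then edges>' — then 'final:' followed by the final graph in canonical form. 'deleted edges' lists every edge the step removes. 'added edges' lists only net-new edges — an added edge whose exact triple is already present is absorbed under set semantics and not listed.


step 1: rule r1; match: 0->5, 1->0, 2->1, 3->3, 4->11; deleted nodes 11; deleted edges (11,0,on); added nodes 13, 14; added edges (13,1,on); (14,3,on); result: nodes: 0:P, 1:P, 3:P, 5:t1, 6:t2, 9:t3, 10:tok, 12:tok, 13:tok, 14:tok edges: (0,5,in); (1,6,in); (1,9,in); (3,6,in); (5,1,out); (5,3,out); (9,0,out); (10,1,on); (12,3,on); (13,1,on); (14,3,on)
step 2: rule r2; match: 0->6, 1->1, 2->3, 3->10, 4->12; deleted nodes 10, 12; deleted edges (10,1,on); (12,3,on); added nodes (none); added edges (none); result: nodes: 0:P, 1:P, 3:P, 5:t1, 6:t2, 9:t3, 13:tok, 14:tok edges: (0,5,in); (1,6,in); (1,9,in); (3,6,in); (5,1,out); (5,3,out); (9,0,out); (13,1,on); (14,3,on)
final:
nodes: 0:P, 1:P, 3:P, 5:t1, 6:t2, 9:t3, 13:tok, 14:tok
edges: (0,5,in); (1,6,in); (1,9,in); (3,6,in); (5,1,out); (5,3,out); (9,0,out); (13,1,on); (14,3,on)


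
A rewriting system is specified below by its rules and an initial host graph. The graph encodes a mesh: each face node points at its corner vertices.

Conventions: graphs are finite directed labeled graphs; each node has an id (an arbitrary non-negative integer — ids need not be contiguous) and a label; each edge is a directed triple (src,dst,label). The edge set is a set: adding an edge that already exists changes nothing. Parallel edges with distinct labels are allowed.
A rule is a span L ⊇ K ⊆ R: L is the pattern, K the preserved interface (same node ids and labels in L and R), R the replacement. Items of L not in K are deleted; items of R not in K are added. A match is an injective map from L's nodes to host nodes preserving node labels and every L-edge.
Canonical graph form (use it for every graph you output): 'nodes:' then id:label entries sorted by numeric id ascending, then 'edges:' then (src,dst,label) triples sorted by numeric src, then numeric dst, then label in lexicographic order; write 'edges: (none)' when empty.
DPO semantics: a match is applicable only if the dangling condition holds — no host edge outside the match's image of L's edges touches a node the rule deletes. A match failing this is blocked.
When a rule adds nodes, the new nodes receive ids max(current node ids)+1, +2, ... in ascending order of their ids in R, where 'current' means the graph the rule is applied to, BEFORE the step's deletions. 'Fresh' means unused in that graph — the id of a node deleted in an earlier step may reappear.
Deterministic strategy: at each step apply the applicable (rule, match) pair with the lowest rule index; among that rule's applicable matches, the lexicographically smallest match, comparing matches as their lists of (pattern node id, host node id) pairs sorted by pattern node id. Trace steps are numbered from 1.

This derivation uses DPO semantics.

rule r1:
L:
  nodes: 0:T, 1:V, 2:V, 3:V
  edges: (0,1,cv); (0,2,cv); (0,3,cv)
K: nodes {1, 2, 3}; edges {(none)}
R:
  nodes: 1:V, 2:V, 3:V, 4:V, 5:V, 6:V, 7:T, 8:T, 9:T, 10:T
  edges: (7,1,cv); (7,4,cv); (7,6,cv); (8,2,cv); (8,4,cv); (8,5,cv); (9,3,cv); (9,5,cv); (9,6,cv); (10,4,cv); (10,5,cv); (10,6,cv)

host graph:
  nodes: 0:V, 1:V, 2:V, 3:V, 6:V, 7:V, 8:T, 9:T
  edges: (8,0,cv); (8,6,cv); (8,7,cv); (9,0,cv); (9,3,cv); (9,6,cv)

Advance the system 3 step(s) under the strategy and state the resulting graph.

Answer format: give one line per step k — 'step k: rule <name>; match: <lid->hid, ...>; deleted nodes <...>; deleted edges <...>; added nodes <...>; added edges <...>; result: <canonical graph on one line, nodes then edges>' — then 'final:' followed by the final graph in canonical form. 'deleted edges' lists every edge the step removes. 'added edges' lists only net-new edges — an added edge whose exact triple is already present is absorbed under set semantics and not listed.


step 1: rule r1; match: 0->8, 1->0, 2->6, 3->7; deleted nodes 8; deleted edges (8,0,cv); (8,6,cv); (8,7,cv); added nodes 10, 11, 12, 13, 14, 15, 16; added edges (13,0,cv); (13,10,cv); (13,12,cv); (14,6,cv); (14,10,cv); (14,11,cv); (15,7,cv); (15,11,cv); (15,12,cv); (16,10,cv); (16,11,cv); (16,12,cv); result: nodes: 0:V, 1:V, 2:V, 3:V, 6:V, 7:V, 9:T, 10:V, 11:V, 12:V, 13:T, 14:T, 15:T, 16:T edges: (9,0,cv); (9,3,cv); (9,6,cv); (13,0,cv); (13,10,cv); (13,12,cv); (14,6,cv); (14,10,cv); (14,11,cv); (15,7,cv); (15,11,cv); (15,12,cv); (16,10,cv); (16,11,cv); (16,12,cv)
step 2: rule r1; match: 0->9, 1->0, 2->3, 3->6; deleted nodes 9; deleted edges (9,0,cv); (9,3,cv); (9,6,cv); added nodes 17, 18, 19, 20, 21, 22, 23; added edges (20,0,cv); (20,17,cv); (20,19,cv); (21,3,cv); (21,17,cv); (21,18,cv); (22,6,cv); (22,18,cv); (22,19,cv); (23,17,cv); (23,18,cv); (23,19,cv); result: nodes: 0:V, 1:V, 2:V, 3:V, 6:V, 7:V, 10:V, 11:V, 12:V, 13:T, 14:T, 15:T, 16:T, 17:V, 18:V, 19:V, 20:T, 21:T, 22:T, 23:T edges: (13,0,cv); (13,10,cv); (13,12,cv); (14,6,cv); (14,10,cv); (14,11,cv); (15,7,cv); (15,11,cv); (15,12,cv); (16,10,cv); (16,11,cv); (16,12,cv); (20,0,cv); (20,17,cv); (20,19,cv); (21,3,cv); (21,17,cv); (21,18,cv); (22,6,cv); (22,18,cv); (22,19,cv); (23,17,cv); (23,18,cv); (23,19,cv)
step 3: rule r1; match: 0->13, 1->0, 2->10, 3->12; deleted nodes 13; deleted edges (13,0,cv); (13,10,cv); (13,12,cv); added nodes 24, 25, 26, 27, 28, 29, 30; added edges (27,0,cv); (27,24,cv); (27,26,cv); (28,10,cv); (28,24,cv); (28,25,cv); (29,12,cv); (29,25,cv); (29,26,cv); (30,24,cv); (30,25,cv); (30,26,cv); result: nodes: 0:V, 1:V, 2:V, 3:V, 6:V, 7:V, 10:V, 11:V, 12:V, 14:T, 15:T, 16:T, 17:V, 18:V, 19:V, 20:T, 21:T, 22:T, 23:T, 24:V, 25:V, 26:V, 27:T, 28:T, 29:T, 30:T edges: (14,6,cv); (14,10,cv); (14,11,cv); (15,7,cv); (15,11,cv); (15,12,cv); (16,10,cv); (16,11,cv); (16,12,cv); (20,0,cv); (20,17,cv); (20,19,cv); (21,3,cv); (21,17,cv); (21,18,cv); (22,6,cv); (22,18,cv); (22,19,cv); (23,17,cv); (23,18,cv); (23,19,cv); (27,0,cv); (27,24,cv); (27,26,cv); (28,10,cv); (28,24,cv); (28,25,cv); (29,12,cv); (29,25,cv); (29,26,cv); (30,24,cv); (30,25,cv); (30,26,cv)
final:
nodes: 0:V, 1:V, 2:V, 3:V, 6:V, 7:V, 10:V, 11:V, 12:V, 14:T, 15:T, 16:T, 17:V, 18:V, 19:V, 20:T, 21:T, 22:T, 23:T, 24:V, 25:V, 26:V, 27:T, 28:T, 29:T, 30:T
edges: (14,6,cv); (14,10,cv); (14,11,cv); (15,7,cv); (15,11,cv); (15,12,cv); (16,10,cv); (16,11,cv); (16,12,cv); (20,0,cv); (20,17,cv); (20,19,cv); (21,3,cv); (21,17,cv); (21,18,cv); (22,6,cv); (22,18,cv); (22,19,cv); (23,17,cv); (23,18,cv); (23,19,cv); (27,0,cv); (27,24,cv); (27,26,cv); (28,10,cv); (28,24,cv); (28,25,cv); (29,12,cv); (29,25,cv); (29,26,cv); (30,24,cv); (30,25,cv); (30,26,cv)


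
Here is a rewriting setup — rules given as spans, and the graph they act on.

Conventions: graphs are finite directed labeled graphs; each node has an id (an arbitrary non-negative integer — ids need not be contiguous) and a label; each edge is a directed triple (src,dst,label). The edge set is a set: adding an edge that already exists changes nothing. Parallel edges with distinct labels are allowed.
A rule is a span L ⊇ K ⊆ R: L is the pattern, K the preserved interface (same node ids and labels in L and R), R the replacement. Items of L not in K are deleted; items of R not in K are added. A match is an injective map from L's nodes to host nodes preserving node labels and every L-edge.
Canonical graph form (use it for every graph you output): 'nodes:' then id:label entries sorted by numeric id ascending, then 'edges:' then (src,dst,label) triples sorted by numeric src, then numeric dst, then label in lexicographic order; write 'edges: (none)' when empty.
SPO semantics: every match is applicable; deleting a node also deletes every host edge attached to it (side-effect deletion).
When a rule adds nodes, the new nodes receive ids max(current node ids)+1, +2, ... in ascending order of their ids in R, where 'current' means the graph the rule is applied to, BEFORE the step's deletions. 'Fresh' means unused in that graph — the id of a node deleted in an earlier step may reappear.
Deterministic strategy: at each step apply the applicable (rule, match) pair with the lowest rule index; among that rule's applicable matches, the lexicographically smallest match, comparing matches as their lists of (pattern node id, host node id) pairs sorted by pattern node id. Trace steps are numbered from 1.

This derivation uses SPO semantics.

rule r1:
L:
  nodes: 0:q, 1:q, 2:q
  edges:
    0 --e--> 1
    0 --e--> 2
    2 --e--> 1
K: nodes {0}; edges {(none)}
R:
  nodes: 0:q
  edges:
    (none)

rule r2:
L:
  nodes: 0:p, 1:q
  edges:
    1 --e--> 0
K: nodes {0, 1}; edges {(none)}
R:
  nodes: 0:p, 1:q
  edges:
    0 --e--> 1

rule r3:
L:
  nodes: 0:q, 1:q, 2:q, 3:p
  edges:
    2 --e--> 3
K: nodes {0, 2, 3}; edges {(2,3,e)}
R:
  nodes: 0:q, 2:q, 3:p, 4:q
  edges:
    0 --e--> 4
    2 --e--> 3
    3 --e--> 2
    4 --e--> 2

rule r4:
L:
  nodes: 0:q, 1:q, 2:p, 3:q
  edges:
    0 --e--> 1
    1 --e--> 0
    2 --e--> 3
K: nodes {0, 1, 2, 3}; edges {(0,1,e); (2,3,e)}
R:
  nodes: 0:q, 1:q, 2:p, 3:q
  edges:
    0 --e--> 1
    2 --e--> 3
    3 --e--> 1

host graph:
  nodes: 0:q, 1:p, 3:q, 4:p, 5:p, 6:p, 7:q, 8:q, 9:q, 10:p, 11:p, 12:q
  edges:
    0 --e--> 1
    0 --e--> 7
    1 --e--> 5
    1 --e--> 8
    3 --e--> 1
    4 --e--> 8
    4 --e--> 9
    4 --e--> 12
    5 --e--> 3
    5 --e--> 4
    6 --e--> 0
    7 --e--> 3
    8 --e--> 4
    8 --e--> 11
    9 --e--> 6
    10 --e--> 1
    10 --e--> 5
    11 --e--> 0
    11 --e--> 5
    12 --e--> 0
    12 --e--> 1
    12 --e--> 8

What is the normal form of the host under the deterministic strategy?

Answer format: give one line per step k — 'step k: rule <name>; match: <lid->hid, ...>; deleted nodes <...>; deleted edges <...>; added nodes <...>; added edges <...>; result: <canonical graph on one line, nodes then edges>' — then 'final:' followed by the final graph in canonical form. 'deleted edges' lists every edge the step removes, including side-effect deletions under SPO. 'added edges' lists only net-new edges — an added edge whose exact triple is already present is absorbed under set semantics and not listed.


step 1: rule r2; match: 0->1, 1->0; deleted nodes (none); deleted edges (0,1,e); added nodes (none); added edges (1,0,e); result: nodes: 0:q, 1:p, 3:q, 4:p, 5:p, 6:p, 7:q, 8:q, 9:q, 10:p, 11:p, 12:q edges: (0,7,e); (1,0,e); (1,5,e); (1,8,e); (3,1,e); (4,8,e); (4,9,e); (4,12,e); (5,3,e); (5,4,e); (6,0,e); (7,3,e); (8,4,e); (8,11,e); (9,6,e); (10,1,e); (10,5,e); (11,0,e); (11,5,e); (12,0,e); (12,1,e); (12,8,e)
step 2: rule r2; match: 0->1, 1->3; deleted nodes (none); deleted edges (3,1,e); added nodes (none); added edges (1,3,e); result: nodes: 0:q, 1:p, 3:q, 4:p, 5:p, 6:p, 7:q, 8:q, 9:q, 10:p, 11:p, 12:q edges: (0,7,e); (1,0,e); (1,3,e); (1,5,e); (1,8,e); (4,8,e); (4,9,e); (4,12,e); (5,3,e); (5,4,e); (6,0,e); (7,3,e); (8,4,e); (8,11,e); (9,6,e); (10,1,e); (10,5,e); (11,0,e); (11,5,e); (12,0,e); (12,1,e); (12,8,e)
step 3: rule r2; match: 0->1, 1->12; deleted nodes (none); deleted edges (12,1,e); added nodes (none); added edges (1,12,e); result: nodes: 0:q, 1:p, 3:q, 4:p, 5:p, 6:p, 7:q, 8:q, 9:q, 10:p, 11:p, 12:q edges: (0,7,e); (1,0,e); (1,3,e); (1,5,e); (1,8,e); (1,12,e); (4,8,e); (4,9,e); (4,12,e); (5,3,e); (5,4,e); (6,0,e); (7,3,e); (8,4,e); (8,11,e); (9,6,e); (10,1,e); (10,5,e); (11,0,e); (11,5,e); (12,0,e); (12,8,e)
step 4: rule r2; match: 0->4, 1->8; deleted nodes (none); deleted edges (8,4,e); added nodes (none); added edges (none); result: nodes: 0:q, 1:p, 3:q, 4:p, 5:p, 6:p, 7:q, 8:q, 9:q, 10:p, 11:p, 12:q edges: (0,7,e); (1,0,e); (1,3,e); (1,5,e); (1,8,e); (1,12,e); (4,8,e); (4,9,e); (4,12,e); (5,3,e); (5,4,e); (6,0,e); (7,3,e); (8,11,e); (9,6,e); (10,1,e); (10,5,e); (11,0,e); (11,5,e); (12,0,e); (12,8,e)
step 5: rule r2; match: 0->6, 1->9; deleted nodes (none); deleted edges (9,6,e); added nodes (none); added edges (6,9,e); result: nodes: 0:q, 1:p, 3:q, 4:p, 5:p, 6:p, 7:q, 8:q, 9:q, 10:p, 11:p, 12:q edges: (0,7,e); (1,0,e); (1,3,e); (1,5,e); (1,8,e); (1,12,e); (4,8,e); (4,9,e); (4,12,e); (5,3,e); (5,4,e); (6,0,e); (6,9,e); (7,3,e); (8,11,e); (10,1,e); (10,5,e); (11,0,e); (11,5,e); (12,0,e); (12,8,e)
step 6: rule r2; match: 0->11, 1->8; deleted nodes (none); deleted edges (8,11,e); added nodes (none); added edges (11,8,e); result: nodes: 0:q, 1:p, 3:q, 4:p, 5:p, 6:p, 7:q, 8:q, 9:q, 10:p, 11:p, 12:q edges: (0,7,e); (1,0,e); (1,3,e); (1,5,e); (1,8,e); (1,12,e); (4,8,e); (4,9,e); (4,12,e); (5,3,e); (5,4,e); (6,0,e); (6,9,e); (7,3,e); (10,1,e); (10,5,e); (11,0,e); (11,5,e); (11,8,e); (12,0,e); (12,8,e)
final:
nodes: 0:q, 1:p, 3:q, 4:p, 5:p, 6:p, 7:q, 8:q, 9:q, 10:p, 11:p, 12:q
edges: (0,7,e); (1,0,e); (1,3,e); (1,5,e); (1,8,e); (1,12,e); (4,8,e); (4,9,e); (4,12,e); (5,3,e); (5,4,e); (6,0,e); (6,9,e); (7,3,e); (10,1,e); (10,5,e); (11,0,e); (11,5,e); (11,8,e); (12,0,e); (12,8,e)


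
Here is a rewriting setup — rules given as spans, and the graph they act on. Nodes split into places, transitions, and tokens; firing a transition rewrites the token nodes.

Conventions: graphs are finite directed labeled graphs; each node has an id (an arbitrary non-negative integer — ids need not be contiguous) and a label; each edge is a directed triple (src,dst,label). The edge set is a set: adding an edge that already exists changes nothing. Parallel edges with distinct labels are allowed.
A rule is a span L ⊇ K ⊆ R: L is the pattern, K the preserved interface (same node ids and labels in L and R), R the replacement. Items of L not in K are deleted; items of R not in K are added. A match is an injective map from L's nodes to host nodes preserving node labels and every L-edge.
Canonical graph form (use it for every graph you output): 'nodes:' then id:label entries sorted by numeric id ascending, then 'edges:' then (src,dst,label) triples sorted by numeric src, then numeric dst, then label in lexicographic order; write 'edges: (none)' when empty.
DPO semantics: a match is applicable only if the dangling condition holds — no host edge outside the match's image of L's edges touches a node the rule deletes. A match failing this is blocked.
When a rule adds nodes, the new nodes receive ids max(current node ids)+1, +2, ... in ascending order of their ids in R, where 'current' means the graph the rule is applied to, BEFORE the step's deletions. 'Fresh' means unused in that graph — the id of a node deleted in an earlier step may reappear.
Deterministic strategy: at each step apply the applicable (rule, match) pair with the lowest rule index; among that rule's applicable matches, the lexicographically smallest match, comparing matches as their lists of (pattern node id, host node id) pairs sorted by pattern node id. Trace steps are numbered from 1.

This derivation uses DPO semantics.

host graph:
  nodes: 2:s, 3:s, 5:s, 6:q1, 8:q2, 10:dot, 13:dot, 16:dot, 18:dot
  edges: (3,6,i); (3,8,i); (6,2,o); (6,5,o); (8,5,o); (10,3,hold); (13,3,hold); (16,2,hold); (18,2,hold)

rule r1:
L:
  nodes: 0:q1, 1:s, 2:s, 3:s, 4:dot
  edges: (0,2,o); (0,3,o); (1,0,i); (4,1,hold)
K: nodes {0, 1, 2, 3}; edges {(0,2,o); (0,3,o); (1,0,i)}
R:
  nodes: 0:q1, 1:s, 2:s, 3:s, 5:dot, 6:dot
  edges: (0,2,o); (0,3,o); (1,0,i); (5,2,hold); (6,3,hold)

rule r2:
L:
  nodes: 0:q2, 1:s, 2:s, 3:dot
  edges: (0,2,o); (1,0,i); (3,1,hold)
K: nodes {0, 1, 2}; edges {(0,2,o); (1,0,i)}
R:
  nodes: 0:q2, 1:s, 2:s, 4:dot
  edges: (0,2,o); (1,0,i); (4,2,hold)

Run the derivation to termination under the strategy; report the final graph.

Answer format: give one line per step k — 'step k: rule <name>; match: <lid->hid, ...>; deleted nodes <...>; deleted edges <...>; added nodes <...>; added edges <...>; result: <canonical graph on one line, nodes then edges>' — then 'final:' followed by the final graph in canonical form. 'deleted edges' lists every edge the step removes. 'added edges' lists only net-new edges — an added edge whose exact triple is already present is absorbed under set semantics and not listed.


step 1: rule r1; match: 0->6, 1->3, 2->2, 3->5, 4->10; deleted nodes 10; deleted edges (10,3,hold); added nodes 19, 20; added edges (19,2,hold); (20,5,hold); result: nodes: 2:s, 3:s, 5:s, 6:q1, 8:q2, 13:dot, 16:dot, 18:dot, 19:dot, 20:dot edges: (3,6,i); (3,8,i); (6,2,o); (6,5,o); (8,5,o); (13,3,hold); (16,2,hold); (18,2,hold); (19,2,hold); (20,5,hold)
step 2: rule r1; match: 0->6, 1->3, 2->2, 3->5, 4->13; deleted nodes 13; deleted edges (13,3,hold); added nodes 21, 22; added edges (21,2,hold); (22,5,hold); result: nodes: 2:s, 3:s, 5:s, 6:q1, 8:q2, 16:dot, 18:dot, 19:dot, 20:dot, 21:dot, 22:dot edges: (3,6,i); (3,8,i); (6,2,o); (6,5,o); (8,5,o); (16,2,hold); (18,2,hold); (19,2,hold); (20,5,hold); (21,2,hold); (22,5,hold)
final:
nodes: 2:s, 3:s, 5:s, 6:q1, 8:q2, 16:dot, 18:dot, 19:dot, 20:dot, 21:dot, 22:dot
edges: (3,6,i); (3,8,i); (6,2,o); (6,5,o); (8,5,o); (16,2,hold); (18,2,hold); (19,2,hold); (20,5,hold); (21,2,hold); (22,5,hold)
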